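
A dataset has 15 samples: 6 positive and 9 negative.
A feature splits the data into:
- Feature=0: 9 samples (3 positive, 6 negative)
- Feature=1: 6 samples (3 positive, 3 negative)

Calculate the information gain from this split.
0.0200 bits

Information Gain = H(Y) - H(Y|Feature)

Before split:
P(positive) = 6/15 = 0.4000
H(Y) = 0.9710 bits

After split:
Feature=0: H = 0.9183 bits (weight = 9/15)
Feature=1: H = 1.0000 bits (weight = 6/15)
H(Y|Feature) = (9/15)×0.9183 + (6/15)×1.0000 = 0.9510 bits

Information Gain = 0.9710 - 0.9510 = 0.0200 bits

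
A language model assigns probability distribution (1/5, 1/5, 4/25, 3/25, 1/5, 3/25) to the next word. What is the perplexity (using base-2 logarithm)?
5.8576

Perplexity is 2^H (or exp(H) for natural log).

First, H = -Σ p log p = 2.5503 bits
Perplexity = 2^2.5503 = 5.8576

Interpretation: The model's uncertainty is equivalent to choosing uniformly among 5.9 options.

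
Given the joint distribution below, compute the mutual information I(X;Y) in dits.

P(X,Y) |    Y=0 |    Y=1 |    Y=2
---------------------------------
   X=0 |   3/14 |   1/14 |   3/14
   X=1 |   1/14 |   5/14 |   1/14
0.0776 dits

Mutual information: I(X;Y) = H(X) + H(Y) - H(X,Y)

Marginals:
P(X) = (1/2, 1/2), H(X) = 0.3010 dits
P(Y) = (2/7, 3/7, 2/7), H(Y) = 0.4686 dits

Joint entropy: H(X,Y) = 0.6920 dits

I(X;Y) = 0.3010 + 0.4686 - 0.6920 = 0.0776 dits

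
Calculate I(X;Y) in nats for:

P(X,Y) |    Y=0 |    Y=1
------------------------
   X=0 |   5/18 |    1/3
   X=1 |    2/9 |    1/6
0.0065 nats

Mutual information: I(X;Y) = H(X) + H(Y) - H(X,Y)

Marginals:
P(X) = (11/18, 7/18), H(X) = 0.6682 nats
P(Y) = (1/2, 1/2), H(Y) = 0.6931 nats

Joint entropy: H(X,Y) = 1.3549 nats

I(X;Y) = 0.6682 + 0.6931 - 1.3549 = 0.0065 nats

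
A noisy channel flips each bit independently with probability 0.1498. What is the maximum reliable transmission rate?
0.3907 bits

For a binary symmetric channel (BSC) with error probability p:
Capacity C = 1 - H(p) bits per symbol

where H(p) = -p log₂(p) - (1-p) log₂(1-p) is the binary entropy function.

H(0.1498) = 0.6093 bits
C = 1 - 0.6093 = 0.3907 bits per symbol

This means we can reliably transmit up to 0.3907 bits of information per channel use.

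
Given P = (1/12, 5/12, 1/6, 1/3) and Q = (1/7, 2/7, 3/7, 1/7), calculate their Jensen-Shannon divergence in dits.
0.0258 dits

Jensen-Shannon divergence is:
JSD(P||Q) = 0.5 × D_KL(P||M) + 0.5 × D_KL(Q||M)
where M = 0.5 × (P + Q) is the mixture distribution.

M = 0.5 × (1/12, 5/12, 1/6, 1/3) + 0.5 × (1/7, 2/7, 3/7, 1/7) = (0.113095, 0.35119, 0.297619, 5/21)

D_KL(P||M) = 0.0266 dits
D_KL(Q||M) = 0.0251 dits

JSD(P||Q) = 0.5 × 0.0266 + 0.5 × 0.0251 = 0.0258 dits

Unlike KL divergence, JSD is symmetric and bounded: 0 ≤ JSD ≤ log(2).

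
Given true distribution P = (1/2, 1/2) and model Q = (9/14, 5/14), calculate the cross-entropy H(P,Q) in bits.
1.0614 bits

Cross-entropy: H(P,Q) = -Σ p(x) log q(x)

Alternatively: H(P,Q) = H(P) + D_KL(P||Q)
H(P) = 1.0000 bits
D_KL(P||Q) = 0.0614 bits

H(P,Q) = 1.0000 + 0.0614 = 1.0614 bits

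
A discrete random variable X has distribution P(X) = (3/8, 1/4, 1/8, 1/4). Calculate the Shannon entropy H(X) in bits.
1.9056 bits

Shannon entropy is H(X) = -Σ p(x) log p(x).

For P = (3/8, 1/4, 1/8, 1/4):
H = -3/8 × log_2(3/8) -1/4 × log_2(1/4) -1/8 × log_2(1/8) -1/4 × log_2(1/4)
H = 1.9056 bits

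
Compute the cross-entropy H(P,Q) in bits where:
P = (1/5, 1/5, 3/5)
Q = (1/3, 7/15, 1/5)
1.9301 bits

Cross-entropy: H(P,Q) = -Σ p(x) log q(x)

Alternatively: H(P,Q) = H(P) + D_KL(P||Q)
H(P) = 1.3710 bits
D_KL(P||Q) = 0.5591 bits

H(P,Q) = 1.3710 + 0.5591 = 1.9301 bits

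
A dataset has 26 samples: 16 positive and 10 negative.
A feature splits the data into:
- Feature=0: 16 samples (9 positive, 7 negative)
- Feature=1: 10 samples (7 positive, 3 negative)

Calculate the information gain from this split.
0.0138 bits

Information Gain = H(Y) - H(Y|Feature)

Before split:
P(positive) = 16/26 = 0.6154
H(Y) = 0.9612 bits

After split:
Feature=0: H = 0.9887 bits (weight = 16/26)
Feature=1: H = 0.8813 bits (weight = 10/26)
H(Y|Feature) = (16/26)×0.9887 + (10/26)×0.8813 = 0.9474 bits

Information Gain = 0.9612 - 0.9474 = 0.0138 bits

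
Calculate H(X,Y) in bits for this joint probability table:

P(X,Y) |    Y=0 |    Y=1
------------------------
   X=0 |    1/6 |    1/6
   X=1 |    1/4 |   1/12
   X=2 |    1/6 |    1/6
2.5221 bits

Joint entropy is H(X,Y) = -Σ_{x,y} p(x,y) log p(x,y).

Summing over all non-zero entries:
H(X,Y) = -[1/6·log_2(1/6) + 1/6·log_2(1/6) + 1/4·log_2(1/4) + 1/12·log_2(1/12) + 1/6·log_2(1/6) + 1/6·log_2(1/6)]
H(X,Y) = 2.5221 bits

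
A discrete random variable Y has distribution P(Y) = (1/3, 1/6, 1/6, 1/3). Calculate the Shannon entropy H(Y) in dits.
0.5775 dits

Shannon entropy is H(X) = -Σ p(x) log p(x).

For P = (1/3, 1/6, 1/6, 1/3):
H = -1/3 × log_10(1/3) -1/6 × log_10(1/6) -1/6 × log_10(1/6) -1/3 × log_10(1/3)
H = 0.5775 dits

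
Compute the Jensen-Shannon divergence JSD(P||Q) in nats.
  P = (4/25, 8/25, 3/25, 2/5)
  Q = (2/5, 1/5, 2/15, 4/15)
0.0404 nats

Jensen-Shannon divergence is:
JSD(P||Q) = 0.5 × D_KL(P||M) + 0.5 × D_KL(Q||M)
where M = 0.5 × (P + Q) is the mixture distribution.

M = 0.5 × (4/25, 8/25, 3/25, 2/5) + 0.5 × (2/5, 1/5, 2/15, 4/15) = (7/25, 0.26, 0.126667, 1/3)

D_KL(P||M) = 0.0433 nats
D_KL(Q||M) = 0.0375 nats

JSD(P||Q) = 0.5 × 0.0433 + 0.5 × 0.0375 = 0.0404 nats

Unlike KL divergence, JSD is symmetric and bounded: 0 ≤ JSD ≤ log(2).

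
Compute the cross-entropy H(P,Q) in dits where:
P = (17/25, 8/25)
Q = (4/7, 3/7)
0.2830 dits

Cross-entropy: H(P,Q) = -Σ p(x) log q(x)

Alternatively: H(P,Q) = H(P) + D_KL(P||Q)
H(P) = 0.2722 dits
D_KL(P||Q) = 0.0108 dits

H(P,Q) = 0.2722 + 0.0108 = 0.2830 dits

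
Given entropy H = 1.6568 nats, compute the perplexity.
5.2425

Perplexity is e^H (or exp(H) for natural log).

H = 1.6568 nats
Perplexity = e^1.6568 = 5.2425

Interpretation: The model's uncertainty is equivalent to choosing uniformly among 5.2 options.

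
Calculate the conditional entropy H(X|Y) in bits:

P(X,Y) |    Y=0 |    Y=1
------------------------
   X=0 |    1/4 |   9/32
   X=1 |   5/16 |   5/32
0.9689 bits

Using the chain rule: H(X|Y) = H(X,Y) - H(Y)

First, compute H(X,Y) = 1.9576 bits

Marginal P(Y) = (9/16, 7/16)
H(Y) = 0.9887 bits

H(X|Y) = H(X,Y) - H(Y) = 1.9576 - 0.9887 = 0.9689 bits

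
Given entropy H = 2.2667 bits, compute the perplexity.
4.8122

Perplexity is 2^H (or exp(H) for natural log).

H = 2.2667 bits
Perplexity = 2^2.2667 = 4.8122

Interpretation: The model's uncertainty is equivalent to choosing uniformly among 4.8 options.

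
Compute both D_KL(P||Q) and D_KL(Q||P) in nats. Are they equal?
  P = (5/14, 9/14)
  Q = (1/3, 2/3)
D_KL(P||Q) = 0.0013, D_KL(Q||P) = 0.0012

KL divergence is not symmetric: D_KL(P||Q) ≠ D_KL(Q||P) in general.

D_KL(P||Q) = 0.0013 nats
D_KL(Q||P) = 0.0012 nats

No, they are not equal!

This asymmetry is why KL divergence is not a true distance metric.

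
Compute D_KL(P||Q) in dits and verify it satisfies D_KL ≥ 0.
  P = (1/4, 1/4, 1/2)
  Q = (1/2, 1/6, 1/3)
0.0568 dits

KL divergence satisfies the Gibbs inequality: D_KL(P||Q) ≥ 0 for all distributions P, Q.

D_KL(P||Q) = Σ p(x) log(p(x)/q(x))
Term by term:
  x=0: 1/4 × log_10[(1/4)/(1/2)] = -0.0753
  x=1: 1/4 × log_10[(1/4)/(1/6)] = 0.0440
  x=2: 1/2 × log_10[(1/2)/(1/3)] = 0.0880
D_KL(P||Q) = 0.0568 dits

D_KL(P||Q) = 0.0568 ≥ 0 ✓

This non-negativity is a fundamental property: relative entropy cannot be negative because it measures how different Q is from P.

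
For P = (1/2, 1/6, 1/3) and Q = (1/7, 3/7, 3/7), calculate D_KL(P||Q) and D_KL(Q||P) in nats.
D_KL(P||Q) = 0.3852, D_KL(Q||P) = 0.3335

KL divergence is not symmetric: D_KL(P||Q) ≠ D_KL(Q||P) in general.

D_KL(P||Q) = 0.3852 nats
D_KL(Q||P) = 0.3335 nats

No, they are not equal!

This asymmetry is why KL divergence is not a true distance metric.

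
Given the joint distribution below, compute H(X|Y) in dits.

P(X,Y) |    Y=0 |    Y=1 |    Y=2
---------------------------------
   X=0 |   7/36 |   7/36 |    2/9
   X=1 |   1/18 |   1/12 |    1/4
0.2730 dits

Using the chain rule: H(X|Y) = H(X,Y) - H(Y)

First, compute H(X,Y) = 0.7319 dits

Marginal P(Y) = (1/4, 5/18, 17/36)
H(Y) = 0.4589 dits

H(X|Y) = H(X,Y) - H(Y) = 0.7319 - 0.4589 = 0.2730 dits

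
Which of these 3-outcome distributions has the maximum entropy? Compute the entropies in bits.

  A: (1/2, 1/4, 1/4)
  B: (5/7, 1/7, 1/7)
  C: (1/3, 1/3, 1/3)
C

For a discrete distribution over n outcomes, entropy is maximized by the uniform distribution.

Computing entropies:
H(A) = 1.5000 bits
H(B) = 1.1488 bits
H(C) = 1.5850 bits

The uniform distribution (where all probabilities equal 1/3) achieves the maximum entropy of log_2(3) = 1.5850 bits.

Distribution C has the highest entropy.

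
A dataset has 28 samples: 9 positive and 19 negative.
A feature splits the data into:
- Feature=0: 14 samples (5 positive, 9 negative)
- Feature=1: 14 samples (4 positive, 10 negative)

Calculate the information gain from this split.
0.0042 bits

Information Gain = H(Y) - H(Y|Feature)

Before split:
P(positive) = 9/28 = 0.3214
H(Y) = 0.9059 bits

After split:
Feature=0: H = 0.9403 bits (weight = 14/28)
Feature=1: H = 0.8631 bits (weight = 14/28)
H(Y|Feature) = (14/28)×0.9403 + (14/28)×0.8631 = 0.9017 bits

Information Gain = 0.9059 - 0.9017 = 0.0042 bits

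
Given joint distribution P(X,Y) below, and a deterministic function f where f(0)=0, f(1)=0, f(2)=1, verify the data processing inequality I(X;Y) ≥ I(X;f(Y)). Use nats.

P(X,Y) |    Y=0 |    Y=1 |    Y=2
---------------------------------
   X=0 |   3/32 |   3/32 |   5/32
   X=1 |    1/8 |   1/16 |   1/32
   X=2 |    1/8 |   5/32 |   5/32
I(X;Y) = 0.0434, I(X;f(Y)) = 0.0318, inequality holds: 0.0434 ≥ 0.0318

Data Processing Inequality: For any Markov chain X → Y → Z, we have I(X;Y) ≥ I(X;Z).

Here Z = f(Y) is a deterministic function of Y, forming X → Y → Z.

Original I(X;Y) = 0.0434 nats

After applying f:
P(X,Z) where Z=f(Y):
- P(X,Z=0) = P(X,Y=0) + P(X,Y=1)
- P(X,Z=1) = P(X,Y=2)

I(X;Z) = I(X;f(Y)) = 0.0318 nats

Verification: 0.0434 ≥ 0.0318 ✓

Information cannot be created by processing; the function f can only lose information about X.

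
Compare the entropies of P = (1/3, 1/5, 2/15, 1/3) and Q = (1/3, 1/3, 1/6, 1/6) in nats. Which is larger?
Q

Computing entropies in nats:
H(P) = 1.3229
H(Q) = 1.3297

Distribution Q has higher entropy.

Intuition: The distribution closer to uniform (more spread out) has higher entropy.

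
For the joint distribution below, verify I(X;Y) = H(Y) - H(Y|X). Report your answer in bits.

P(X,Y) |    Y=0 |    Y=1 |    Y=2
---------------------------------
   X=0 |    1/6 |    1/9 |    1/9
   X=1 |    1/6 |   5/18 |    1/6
I(X;Y) = 0.0254 bits

Mutual information has multiple equivalent forms:
- I(X;Y) = H(X) - H(X|Y)
- I(X;Y) = H(Y) - H(Y|X)
- I(X;Y) = H(X) + H(Y) - H(X,Y)

Computing all quantities:
H(X) = 0.9641, H(Y) = 1.5715, H(X,Y) = 2.5102
H(X|Y) = 0.9387, H(Y|X) = 1.5462

Verification:
H(X) - H(X|Y) = 0.9641 - 0.9387 = 0.0254
H(Y) - H(Y|X) = 1.5715 - 1.5462 = 0.0254
H(X) + H(Y) - H(X,Y) = 0.9641 + 1.5715 - 2.5102 = 0.0254

All forms give I(X;Y) = 0.0254 bits. ✓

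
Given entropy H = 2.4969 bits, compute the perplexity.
5.6447

Perplexity is 2^H (or exp(H) for natural log).

H = 2.4969 bits
Perplexity = 2^2.4969 = 5.6447

Interpretation: The model's uncertainty is equivalent to choosing uniformly among 5.6 options.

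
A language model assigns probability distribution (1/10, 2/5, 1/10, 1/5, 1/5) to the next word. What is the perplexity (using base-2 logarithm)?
4.3528

Perplexity is 2^H (or exp(H) for natural log).

First, H = -Σ p log p = 2.1219 bits
Perplexity = 2^2.1219 = 4.3528

Interpretation: The model's uncertainty is equivalent to choosing uniformly among 4.4 options.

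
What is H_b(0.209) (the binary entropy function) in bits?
0.7396 bits

The binary entropy function is:
H(p) = -p log(p) - (1-p) log(1-p)

H(0.209) = -0.209 × log_2(0.209) - 0.791 × log_2(0.791)
H(0.209) = 0.7396 bits

Note: Binary entropy is maximized at p=0.5 (H=1 bit) and minimized at p=0 or p=1 (H=0).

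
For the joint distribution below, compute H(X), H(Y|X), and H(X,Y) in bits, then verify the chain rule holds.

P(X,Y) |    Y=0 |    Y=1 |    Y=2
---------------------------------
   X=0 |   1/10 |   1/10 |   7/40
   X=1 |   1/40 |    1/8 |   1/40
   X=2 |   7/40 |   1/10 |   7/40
H(X,Y) = 2.9578, H(X) = 1.4891, H(Y|X) = 1.4687 (all in bits)

Chain rule: H(X,Y) = H(X) + H(Y|X)

Left side — joint entropy directly:
H(X,Y) = -Σ p(x,y) log p(x,y) = 2.9578 bits

Right side — compute H(Y|X) from the conditional distributions:
P(X) = (3/8, 7/40, 9/20), so H(X) = 1.4891 bits
H(Y|X) = Σ_x P(X=x) · H(Y|X=x):
  P(Y|X=0) = (4/15, 4/15, 7/15), H(Y|X=0) = 1.5301, weight P(X=0) = 3/8
  P(Y|X=1) = (1/7, 5/7, 1/7), H(Y|X=1) = 1.1488, weight P(X=1) = 7/40
  P(Y|X=2) = (7/18, 2/9, 7/18), H(Y|X=2) = 1.5420, weight P(X=2) = 9/20
H(Y|X) = 1.4687 bits

H(X) + H(Y|X) = 1.4891 + 1.4687 = 2.9578 bits

Both sides equal 2.9578 bits. ✓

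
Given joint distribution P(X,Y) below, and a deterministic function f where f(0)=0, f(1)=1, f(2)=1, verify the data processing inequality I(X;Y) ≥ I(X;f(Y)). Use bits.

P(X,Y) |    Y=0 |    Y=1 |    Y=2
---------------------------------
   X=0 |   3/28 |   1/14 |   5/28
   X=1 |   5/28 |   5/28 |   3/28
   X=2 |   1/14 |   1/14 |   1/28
I(X;Y) = 0.0619, I(X;f(Y)) = 0.0059, inequality holds: 0.0619 ≥ 0.0059

Data Processing Inequality: For any Markov chain X → Y → Z, we have I(X;Y) ≥ I(X;Z).

Here Z = f(Y) is a deterministic function of Y, forming X → Y → Z.

Original I(X;Y) = 0.0619 bits

After applying f:
P(X,Z) where Z=f(Y):
- P(X,Z=0) = P(X,Y=0)
- P(X,Z=1) = P(X,Y=1) + P(X,Y=2)

I(X;Z) = I(X;f(Y)) = 0.0059 bits

Verification: 0.0619 ≥ 0.0059 ✓

Information cannot be created by processing; the function f can only lose information about X.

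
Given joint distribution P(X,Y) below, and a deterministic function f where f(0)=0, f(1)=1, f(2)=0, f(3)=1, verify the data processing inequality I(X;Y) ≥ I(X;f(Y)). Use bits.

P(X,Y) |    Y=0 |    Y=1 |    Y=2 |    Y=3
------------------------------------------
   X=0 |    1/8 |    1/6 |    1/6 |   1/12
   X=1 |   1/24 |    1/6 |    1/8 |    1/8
I(X;Y) = 0.0368, I(X;f(Y)) = 0.0222, inequality holds: 0.0368 ≥ 0.0222

Data Processing Inequality: For any Markov chain X → Y → Z, we have I(X;Y) ≥ I(X;Z).

Here Z = f(Y) is a deterministic function of Y, forming X → Y → Z.

Original I(X;Y) = 0.0368 bits

After applying f:
P(X,Z) where Z=f(Y):
- P(X,Z=0) = P(X,Y=0) + P(X,Y=2)
- P(X,Z=1) = P(X,Y=1) + P(X,Y=3)

I(X;Z) = I(X;f(Y)) = 0.0222 bits

Verification: 0.0368 ≥ 0.0222 ✓

Information cannot be created by processing; the function f can only lose information about X.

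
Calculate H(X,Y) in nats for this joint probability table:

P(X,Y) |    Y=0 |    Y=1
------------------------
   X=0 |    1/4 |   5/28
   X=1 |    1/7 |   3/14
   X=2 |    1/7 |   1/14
1.7288 nats

Joint entropy is H(X,Y) = -Σ_{x,y} p(x,y) log p(x,y).

Summing over all non-zero entries:
H(X,Y) = -[1/4·log_e(1/4) + 5/28·log_e(5/28) + 1/7·log_e(1/7) + 3/14·log_e(3/14) + 1/7·log_e(1/7) + 1/14·log_e(1/14)]
H(X,Y) = 1.7288 nats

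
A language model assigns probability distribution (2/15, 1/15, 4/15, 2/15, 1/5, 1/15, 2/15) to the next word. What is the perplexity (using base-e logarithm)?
6.3053

Perplexity is e^H (or exp(H) for natural log).

First, H = -Σ p log p = 1.8414 nats
Perplexity = e^1.8414 = 6.3053

Interpretation: The model's uncertainty is equivalent to choosing uniformly among 6.3 options.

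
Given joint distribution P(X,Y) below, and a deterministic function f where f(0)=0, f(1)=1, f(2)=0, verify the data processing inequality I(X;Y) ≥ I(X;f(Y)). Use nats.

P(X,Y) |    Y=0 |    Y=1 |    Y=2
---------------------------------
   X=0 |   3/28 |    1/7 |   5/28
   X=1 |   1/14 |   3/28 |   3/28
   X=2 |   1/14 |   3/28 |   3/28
I(X;Y) = 0.0011, I(X;f(Y)) = 0.0009, inequality holds: 0.0011 ≥ 0.0009

Data Processing Inequality: For any Markov chain X → Y → Z, we have I(X;Y) ≥ I(X;Z).

Here Z = f(Y) is a deterministic function of Y, forming X → Y → Z.

Original I(X;Y) = 0.0011 nats

After applying f:
P(X,Z) where Z=f(Y):
- P(X,Z=0) = P(X,Y=0) + P(X,Y=2)
- P(X,Z=1) = P(X,Y=1)

I(X;Z) = I(X;f(Y)) = 0.0009 nats

Verification: 0.0011 ≥ 0.0009 ✓

Information cannot be created by processing; the function f can only lose information about X.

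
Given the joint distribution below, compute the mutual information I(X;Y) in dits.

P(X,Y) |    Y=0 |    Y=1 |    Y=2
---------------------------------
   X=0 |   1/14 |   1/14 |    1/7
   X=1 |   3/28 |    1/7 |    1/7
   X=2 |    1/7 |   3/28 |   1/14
0.0135 dits

Mutual information: I(X;Y) = H(X) + H(Y) - H(X,Y)

Marginals:
P(X) = (2/7, 11/28, 9/28), H(X) = 0.4733 dits
P(Y) = (9/28, 9/28, 5/14), H(Y) = 0.4766 dits

Joint entropy: H(X,Y) = 0.9364 dits

I(X;Y) = 0.4733 + 0.4766 - 0.9364 = 0.0135 dits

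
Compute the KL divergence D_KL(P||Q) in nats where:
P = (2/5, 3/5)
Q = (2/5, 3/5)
0.0000 nats

KL divergence: D_KL(P||Q) = Σ p(x) log(p(x)/q(x))

Computing term by term:
  x=0: 2/5 × log_e[(2/5)/(2/5)] = 2/5 × 0.0000 = 0.0000
  x=1: 3/5 × log_e[(3/5)/(3/5)] = 3/5 × 0.0000 = 0.0000

D_KL(P||Q) = 0.0000 nats

Note: KL divergence is always non-negative and equals 0 iff P = Q.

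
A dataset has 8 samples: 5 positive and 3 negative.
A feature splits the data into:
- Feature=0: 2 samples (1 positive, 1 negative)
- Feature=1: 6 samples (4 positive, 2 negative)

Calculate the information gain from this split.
0.0157 bits

Information Gain = H(Y) - H(Y|Feature)

Before split:
P(positive) = 5/8 = 0.6250
H(Y) = 0.9544 bits

After split:
Feature=0: H = 1.0000 bits (weight = 2/8)
Feature=1: H = 0.9183 bits (weight = 6/8)
H(Y|Feature) = (2/8)×1.0000 + (6/8)×0.9183 = 0.9387 bits

Information Gain = 0.9544 - 0.9387 = 0.0157 bits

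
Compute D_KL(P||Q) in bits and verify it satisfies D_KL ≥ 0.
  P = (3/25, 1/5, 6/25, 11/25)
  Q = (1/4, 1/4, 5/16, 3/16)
0.2586 bits

KL divergence satisfies the Gibbs inequality: D_KL(P||Q) ≥ 0 for all distributions P, Q.

D_KL(P||Q) = Σ p(x) log(p(x)/q(x))
Term by term:
  x=0: 3/25 × log_2[(3/25)/(1/4)] = -0.1271
  x=1: 1/5 × log_2[(1/5)/(1/4)] = -0.0644
  x=2: 6/25 × log_2[(6/25)/(5/16)] = -0.0914
  x=3: 11/25 × log_2[(11/25)/(3/16)] = 0.5415
D_KL(P||Q) = 0.2586 bits

D_KL(P||Q) = 0.2586 ≥ 0 ✓

This non-negativity is a fundamental property: relative entropy cannot be negative because it measures how different Q is from P.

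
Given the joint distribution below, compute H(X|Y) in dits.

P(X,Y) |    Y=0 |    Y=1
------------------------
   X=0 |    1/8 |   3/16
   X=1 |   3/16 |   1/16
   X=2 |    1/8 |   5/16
0.4339 dits

Using the chain rule: H(X|Y) = H(X,Y) - H(Y)

First, compute H(X,Y) = 0.7315 dits

Marginal P(Y) = (7/16, 9/16)
H(Y) = 0.2976 dits

H(X|Y) = H(X,Y) - H(Y) = 0.7315 - 0.2976 = 0.4339 dits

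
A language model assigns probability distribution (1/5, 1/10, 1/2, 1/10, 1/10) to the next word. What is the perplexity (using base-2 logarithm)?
3.8932

Perplexity is 2^H (or exp(H) for natural log).

First, H = -Σ p log p = 1.9610 bits
Perplexity = 2^1.9610 = 3.8932

Interpretation: The model's uncertainty is equivalent to choosing uniformly among 3.9 options.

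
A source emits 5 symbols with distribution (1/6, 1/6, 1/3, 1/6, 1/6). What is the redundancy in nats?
0.0487 nats

Redundancy measures how far a source is from maximum entropy:
R = H_max - H(X)

Maximum entropy for 5 symbols: H_max = log_e(5) = 1.6094 nats
Actual entropy: H(X) = 1.5607 nats
Redundancy: R = 1.6094 - 1.5607 = 0.0487 nats

This redundancy represents potential for compression: the source could be compressed by 0.0487 nats per symbol.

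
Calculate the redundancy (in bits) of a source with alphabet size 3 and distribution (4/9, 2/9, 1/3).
0.0545 bits

Redundancy measures how far a source is from maximum entropy:
R = H_max - H(X)

Maximum entropy for 3 symbols: H_max = log_2(3) = 1.5850 bits
Actual entropy: H(X) = 1.5305 bits
Redundancy: R = 1.5850 - 1.5305 = 0.0545 bits

This redundancy represents potential for compression: the source could be compressed by 0.0545 bits per symbol.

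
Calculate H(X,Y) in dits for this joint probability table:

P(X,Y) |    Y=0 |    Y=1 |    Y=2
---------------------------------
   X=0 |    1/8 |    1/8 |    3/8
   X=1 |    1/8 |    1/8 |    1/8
0.7242 dits

Joint entropy is H(X,Y) = -Σ_{x,y} p(x,y) log p(x,y).

Summing over all non-zero entries:
H(X,Y) = -[1/8·log_10(1/8) + 1/8·log_10(1/8) + 3/8·log_10(3/8) + 1/8·log_10(1/8) + 1/8·log_10(1/8) + 1/8·log_10(1/8)]
H(X,Y) = 0.7242 dits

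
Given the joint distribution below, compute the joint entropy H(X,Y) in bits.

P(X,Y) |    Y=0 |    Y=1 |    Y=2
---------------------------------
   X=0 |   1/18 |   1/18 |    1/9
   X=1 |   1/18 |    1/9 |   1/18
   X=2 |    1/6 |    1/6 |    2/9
2.9749 bits

Joint entropy is H(X,Y) = -Σ_{x,y} p(x,y) log p(x,y).

Summing over all non-zero entries:
H(X,Y) = -[1/18·log_2(1/18) + 1/18·log_2(1/18) + 1/9·log_2(1/9) + 1/18·log_2(1/18) + 1/9·log_2(1/9) + 1/18·log_2(1/18) + 1/6·log_2(1/6) + 1/6·log_2(1/6) + 2/9·log_2(2/9)]
H(X,Y) = 2.9749 bits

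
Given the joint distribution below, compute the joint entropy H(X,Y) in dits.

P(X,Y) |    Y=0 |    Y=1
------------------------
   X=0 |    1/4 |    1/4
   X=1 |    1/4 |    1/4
0.6021 dits

Joint entropy is H(X,Y) = -Σ_{x,y} p(x,y) log p(x,y).

Summing over all non-zero entries:
H(X,Y) = -[1/4·log_10(1/4) + 1/4·log_10(1/4) + 1/4·log_10(1/4) + 1/4·log_10(1/4)]
H(X,Y) = 0.6021 dits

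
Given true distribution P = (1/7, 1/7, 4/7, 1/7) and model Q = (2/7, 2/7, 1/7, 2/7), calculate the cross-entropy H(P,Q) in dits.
0.7161 dits

Cross-entropy: H(P,Q) = -Σ p(x) log q(x)

Alternatively: H(P,Q) = H(P) + D_KL(P||Q)
H(P) = 0.5011 dits
D_KL(P||Q) = 0.2150 dits

H(P,Q) = 0.5011 + 0.2150 = 0.7161 dits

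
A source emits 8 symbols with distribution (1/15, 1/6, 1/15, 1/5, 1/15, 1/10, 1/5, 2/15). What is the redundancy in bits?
0.1392 bits

Redundancy measures how far a source is from maximum entropy:
R = H_max - H(X)

Maximum entropy for 8 symbols: H_max = log_2(8) = 3.0000 bits
Actual entropy: H(X) = 2.8608 bits
Redundancy: R = 3.0000 - 2.8608 = 0.1392 bits

This redundancy represents potential for compression: the source could be compressed by 0.1392 bits per symbol.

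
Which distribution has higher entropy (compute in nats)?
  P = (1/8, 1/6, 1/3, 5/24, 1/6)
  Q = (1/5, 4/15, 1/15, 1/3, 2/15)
P

Computing entropies in nats:
H(P) = 1.5502
H(Q) = 1.4898

Distribution P has higher entropy.

Intuition: The distribution closer to uniform (more spread out) has higher entropy.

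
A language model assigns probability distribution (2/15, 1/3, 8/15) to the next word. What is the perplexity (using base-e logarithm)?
2.6382

Perplexity is e^H (or exp(H) for natural log).

First, H = -Σ p log p = 0.9701 nats
Perplexity = e^0.9701 = 2.6382

Interpretation: The model's uncertainty is equivalent to choosing uniformly among 2.6 options.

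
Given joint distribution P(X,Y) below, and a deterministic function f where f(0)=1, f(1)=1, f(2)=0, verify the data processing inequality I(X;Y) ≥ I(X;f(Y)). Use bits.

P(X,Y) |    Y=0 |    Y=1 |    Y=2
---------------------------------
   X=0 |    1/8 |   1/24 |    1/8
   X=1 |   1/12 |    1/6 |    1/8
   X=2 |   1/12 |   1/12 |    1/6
I(X;Y) = 0.0667, I(X;f(Y)) = 0.0148, inequality holds: 0.0667 ≥ 0.0148

Data Processing Inequality: For any Markov chain X → Y → Z, we have I(X;Y) ≥ I(X;Z).

Here Z = f(Y) is a deterministic function of Y, forming X → Y → Z.

Original I(X;Y) = 0.0667 bits

After applying f:
P(X,Z) where Z=f(Y):
- P(X,Z=0) = P(X,Y=2)
- P(X,Z=1) = P(X,Y=0) + P(X,Y=1)

I(X;Z) = I(X;f(Y)) = 0.0148 bits

Verification: 0.0667 ≥ 0.0148 ✓

Information cannot be created by processing; the function f can only lose information about X.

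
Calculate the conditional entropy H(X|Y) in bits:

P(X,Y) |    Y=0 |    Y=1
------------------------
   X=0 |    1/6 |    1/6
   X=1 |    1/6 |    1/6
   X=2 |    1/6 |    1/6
1.5850 bits

Using the chain rule: H(X|Y) = H(X,Y) - H(Y)

First, compute H(X,Y) = 2.5850 bits

Marginal P(Y) = (1/2, 1/2)
H(Y) = 1.0000 bits

H(X|Y) = H(X,Y) - H(Y) = 2.5850 - 1.0000 = 1.5850 bits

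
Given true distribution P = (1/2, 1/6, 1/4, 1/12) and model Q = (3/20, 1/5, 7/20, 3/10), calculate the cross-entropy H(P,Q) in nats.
1.5796 nats

Cross-entropy: H(P,Q) = -Σ p(x) log q(x)

Alternatively: H(P,Q) = H(P) + D_KL(P||Q)
H(P) = 1.1988 nats
D_KL(P||Q) = 0.3807 nats

H(P,Q) = 1.1988 + 0.3807 = 1.5796 nats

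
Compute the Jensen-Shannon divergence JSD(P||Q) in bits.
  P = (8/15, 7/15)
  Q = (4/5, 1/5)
0.0589 bits

Jensen-Shannon divergence is:
JSD(P||Q) = 0.5 × D_KL(P||M) + 0.5 × D_KL(Q||M)
where M = 0.5 × (P + Q) is the mixture distribution.

M = 0.5 × (8/15, 7/15) + 0.5 × (4/5, 1/5) = (2/3, 1/3)

D_KL(P||M) = 0.0548 bits
D_KL(Q||M) = 0.0630 bits

JSD(P||Q) = 0.5 × 0.0548 + 0.5 × 0.0630 = 0.0589 bits

Unlike KL divergence, JSD is symmetric and bounded: 0 ≤ JSD ≤ log(2).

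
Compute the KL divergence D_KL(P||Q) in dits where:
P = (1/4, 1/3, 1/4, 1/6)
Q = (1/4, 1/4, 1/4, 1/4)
0.0123 dits

KL divergence: D_KL(P||Q) = Σ p(x) log(p(x)/q(x))

Computing term by term:
  x=0: 1/4 × log_10[(1/4)/(1/4)] = 1/4 × 0.0000 = 0.0000
  x=1: 1/3 × log_10[(1/3)/(1/4)] = 1/3 × 0.1249 = 0.0416
  x=2: 1/4 × log_10[(1/4)/(1/4)] = 1/4 × 0.0000 = 0.0000
  x=3: 1/6 × log_10[(1/6)/(1/4)] = 1/6 × -0.1761 = -0.0293

D_KL(P||Q) = 0.0123 dits

Note: KL divergence is always non-negative and equals 0 iff P = Q.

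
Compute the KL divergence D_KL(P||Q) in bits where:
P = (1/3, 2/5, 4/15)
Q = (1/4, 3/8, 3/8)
0.0444 bits

KL divergence: D_KL(P||Q) = Σ p(x) log(p(x)/q(x))

Computing term by term:
  x=0: 1/3 × log_2[(1/3)/(1/4)] = 1/3 × 0.4150 = 0.1383
  x=1: 2/5 × log_2[(2/5)/(3/8)] = 2/5 × 0.0931 = 0.0372
  x=2: 4/15 × log_2[(4/15)/(3/8)] = 4/15 × -0.4919 = -0.1312

D_KL(P||Q) = 0.0444 bits

Note: KL divergence is always non-negative and equals 0 iff P = Q.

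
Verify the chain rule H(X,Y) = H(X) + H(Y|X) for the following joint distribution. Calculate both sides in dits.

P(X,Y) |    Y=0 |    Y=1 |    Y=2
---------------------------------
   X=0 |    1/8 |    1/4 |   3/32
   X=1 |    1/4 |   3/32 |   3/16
H(X,Y) = 0.7430, H(X) = 0.3002, H(Y|X) = 0.4428 (all in dits)

Chain rule: H(X,Y) = H(X) + H(Y|X)

Left side — joint entropy directly:
H(X,Y) = -Σ p(x,y) log p(x,y) = 0.7430 dits

Right side — compute H(Y|X) from the conditional distributions:
P(X) = (15/32, 17/32), so H(X) = 0.3002 dits
H(Y|X) = Σ_x P(X=x) · H(Y|X=x):
  P(Y|X=0) = (4/15, 8/15, 1/5), H(Y|X=0) = 0.4385, weight P(X=0) = 15/32
  P(Y|X=1) = (8/17, 3/17, 6/17), H(Y|X=1) = 0.4466, weight P(X=1) = 17/32
H(Y|X) = 0.4428 dits

H(X) + H(Y|X) = 0.3002 + 0.4428 = 0.7430 dits

Both sides equal 0.7430 dits. ✓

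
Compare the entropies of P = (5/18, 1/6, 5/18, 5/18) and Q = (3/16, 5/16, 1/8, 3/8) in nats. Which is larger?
P

Computing entropies in nats:
H(P) = 1.3661
H(Q) = 1.3051

Distribution P has higher entropy.

Intuition: The distribution closer to uniform (more spread out) has higher entropy.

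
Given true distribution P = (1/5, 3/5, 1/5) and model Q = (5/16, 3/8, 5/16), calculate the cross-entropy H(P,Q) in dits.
0.4576 dits

Cross-entropy: H(P,Q) = -Σ p(x) log q(x)

Alternatively: H(P,Q) = H(P) + D_KL(P||Q)
H(P) = 0.4127 dits
D_KL(P||Q) = 0.0449 dits

H(P,Q) = 0.4127 + 0.0449 = 0.4576 dits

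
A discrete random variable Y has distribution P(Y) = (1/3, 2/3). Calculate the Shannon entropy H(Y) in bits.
0.9183 bits

Shannon entropy is H(X) = -Σ p(x) log p(x).

For P = (1/3, 2/3):
H = -1/3 × log_2(1/3) -2/3 × log_2(2/3)
H = 0.9183 bits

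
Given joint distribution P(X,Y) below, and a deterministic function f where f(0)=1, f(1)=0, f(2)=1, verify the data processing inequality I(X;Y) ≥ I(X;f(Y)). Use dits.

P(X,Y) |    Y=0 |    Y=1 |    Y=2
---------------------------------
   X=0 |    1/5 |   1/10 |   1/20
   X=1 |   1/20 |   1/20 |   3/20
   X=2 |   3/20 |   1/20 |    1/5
I(X;Y) = 0.0404, I(X;f(Y)) = 0.0066, inequality holds: 0.0404 ≥ 0.0066

Data Processing Inequality: For any Markov chain X → Y → Z, we have I(X;Y) ≥ I(X;Z).

Here Z = f(Y) is a deterministic function of Y, forming X → Y → Z.

Original I(X;Y) = 0.0404 dits

After applying f:
P(X,Z) where Z=f(Y):
- P(X,Z=0) = P(X,Y=1)
- P(X,Z=1) = P(X,Y=0) + P(X,Y=2)

I(X;Z) = I(X;f(Y)) = 0.0066 dits

Verification: 0.0404 ≥ 0.0066 ✓

Information cannot be created by processing; the function f can only lose information about X.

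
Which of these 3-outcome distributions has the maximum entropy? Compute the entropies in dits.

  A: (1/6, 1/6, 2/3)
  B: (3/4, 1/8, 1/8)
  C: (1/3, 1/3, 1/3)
C

For a discrete distribution over n outcomes, entropy is maximized by the uniform distribution.

Computing entropies:
H(A) = 0.3768 dits
H(B) = 0.3195 dits
H(C) = 0.4771 dits

The uniform distribution (where all probabilities equal 1/3) achieves the maximum entropy of log_10(3) = 0.4771 dits.

Distribution C has the highest entropy.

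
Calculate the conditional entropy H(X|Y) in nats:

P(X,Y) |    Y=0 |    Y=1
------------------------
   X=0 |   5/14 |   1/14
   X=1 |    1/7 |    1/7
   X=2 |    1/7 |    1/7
1.0164 nats

Using the chain rule: H(X|Y) = H(X,Y) - H(Y)

First, compute H(X,Y) = 1.6682 nats

Marginal P(Y) = (9/14, 5/14)
H(Y) = 0.6518 nats

H(X|Y) = H(X,Y) - H(Y) = 1.6682 - 0.6518 = 1.0164 nats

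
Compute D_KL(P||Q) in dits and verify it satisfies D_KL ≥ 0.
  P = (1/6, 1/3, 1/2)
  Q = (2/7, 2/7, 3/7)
0.0168 dits

KL divergence satisfies the Gibbs inequality: D_KL(P||Q) ≥ 0 for all distributions P, Q.

D_KL(P||Q) = Σ p(x) log(p(x)/q(x))
Term by term:
  x=0: 1/6 × log_10[(1/6)/(2/7)] = -0.0390
  x=1: 1/3 × log_10[(1/3)/(2/7)] = 0.0223
  x=2: 1/2 × log_10[(1/2)/(3/7)] = 0.0335
D_KL(P||Q) = 0.0168 dits

D_KL(P||Q) = 0.0168 ≥ 0 ✓

This non-negativity is a fundamental property: relative entropy cannot be negative because it measures how different Q is from P.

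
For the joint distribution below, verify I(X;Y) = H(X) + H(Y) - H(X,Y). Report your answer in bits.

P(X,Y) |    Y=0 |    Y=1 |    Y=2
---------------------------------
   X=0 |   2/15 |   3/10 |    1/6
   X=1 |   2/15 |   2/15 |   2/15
I(X;Y) = 0.0211 bits

Mutual information has multiple equivalent forms:
- I(X;Y) = H(X) - H(X|Y)
- I(X;Y) = H(Y) - H(Y|X)
- I(X;Y) = H(X) + H(Y) - H(X,Y)

Computing all quantities:
H(X) = 0.9710, H(Y) = 1.5524, H(X,Y) = 2.5023
H(X|Y) = 0.9499, H(Y|X) = 1.5313

Verification:
H(X) - H(X|Y) = 0.9710 - 0.9499 = 0.0211
H(Y) - H(Y|X) = 1.5524 - 1.5313 = 0.0211
H(X) + H(Y) - H(X,Y) = 0.9710 + 1.5524 - 2.5023 = 0.0211

All forms give I(X;Y) = 0.0211 bits. ✓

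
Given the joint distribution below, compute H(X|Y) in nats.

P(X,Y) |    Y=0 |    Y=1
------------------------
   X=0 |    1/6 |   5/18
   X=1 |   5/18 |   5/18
0.6791 nats

Using the chain rule: H(X|Y) = H(X,Y) - H(Y)

First, compute H(X,Y) = 1.3661 nats

Marginal P(Y) = (4/9, 5/9)
H(Y) = 0.6870 nats

H(X|Y) = H(X,Y) - H(Y) = 1.3661 - 0.6870 = 0.6791 nats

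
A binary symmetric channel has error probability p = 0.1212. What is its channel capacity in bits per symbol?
0.4672 bits

For a binary symmetric channel (BSC) with error probability p:
Capacity C = 1 - H(p) bits per symbol

where H(p) = -p log₂(p) - (1-p) log₂(1-p) is the binary entropy function.

H(0.1212) = 0.5328 bits
C = 1 - 0.5328 = 0.4672 bits per symbol

This means we can reliably transmit up to 0.4672 bits of information per channel use.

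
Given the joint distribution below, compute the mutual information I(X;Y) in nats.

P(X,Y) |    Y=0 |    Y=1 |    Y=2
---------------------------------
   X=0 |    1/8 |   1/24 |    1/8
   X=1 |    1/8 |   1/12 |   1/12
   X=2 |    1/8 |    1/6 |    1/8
0.0321 nats

Mutual information: I(X;Y) = H(X) + H(Y) - H(X,Y)

Marginals:
P(X) = (7/24, 7/24, 5/12), H(X) = 1.0835 nats
P(Y) = (3/8, 7/24, 1/3), H(Y) = 1.0934 nats

Joint entropy: H(X,Y) = 2.1448 nats

I(X;Y) = 1.0835 + 1.0934 - 2.1448 = 0.0321 nats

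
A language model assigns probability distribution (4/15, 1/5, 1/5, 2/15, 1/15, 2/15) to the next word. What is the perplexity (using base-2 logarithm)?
5.5516

Perplexity is 2^H (or exp(H) for natural log).

First, H = -Σ p log p = 2.4729 bits
Perplexity = 2^2.4729 = 5.5516

Interpretation: The model's uncertainty is equivalent to choosing uniformly among 5.6 options.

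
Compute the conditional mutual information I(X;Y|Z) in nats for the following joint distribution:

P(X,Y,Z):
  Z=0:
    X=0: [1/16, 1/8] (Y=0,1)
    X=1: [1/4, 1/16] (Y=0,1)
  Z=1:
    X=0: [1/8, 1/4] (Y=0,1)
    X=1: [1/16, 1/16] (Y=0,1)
0.0605 nats

Conditional mutual information: I(X;Y|Z) = H(X|Z) + H(Y|Z) - H(X,Y|Z)

H(Z) = 0.6931
H(X,Z) = 1.3051 → H(X|Z) = 0.6119
H(Y,Z) = 1.3547 → H(Y|Z) = 0.6616
H(X,Y,Z) = 1.9062 → H(X,Y|Z) = 1.2130

I(X;Y|Z) = 0.6119 + 0.6616 - 1.2130 = 0.0605 nats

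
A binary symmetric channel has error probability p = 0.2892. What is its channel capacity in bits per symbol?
0.1323 bits

For a binary symmetric channel (BSC) with error probability p:
Capacity C = 1 - H(p) bits per symbol

where H(p) = -p log₂(p) - (1-p) log₂(1-p) is the binary entropy function.

H(0.2892) = 0.8677 bits
C = 1 - 0.8677 = 0.1323 bits per symbol

This means we can reliably transmit up to 0.1323 bits of information per channel use.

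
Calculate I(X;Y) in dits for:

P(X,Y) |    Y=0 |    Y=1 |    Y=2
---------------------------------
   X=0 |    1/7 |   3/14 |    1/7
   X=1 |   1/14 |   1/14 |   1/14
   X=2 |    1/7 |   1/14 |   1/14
0.0093 dits

Mutual information: I(X;Y) = H(X) + H(Y) - H(X,Y)

Marginals:
P(X) = (1/2, 3/14, 2/7), H(X) = 0.4493 dits
P(Y) = (5/14, 5/14, 2/7), H(Y) = 0.4748 dits

Joint entropy: H(X,Y) = 0.9149 dits

I(X;Y) = 0.4493 + 0.4748 - 0.9149 = 0.0093 dits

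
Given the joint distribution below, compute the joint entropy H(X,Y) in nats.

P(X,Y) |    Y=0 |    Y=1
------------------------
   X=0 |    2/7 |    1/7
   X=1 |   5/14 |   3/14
1.3337 nats

Joint entropy is H(X,Y) = -Σ_{x,y} p(x,y) log p(x,y).

Summing over all non-zero entries:
H(X,Y) = -[2/7·log_e(2/7) + 1/7·log_e(1/7) + 5/14·log_e(5/14) + 3/14·log_e(3/14)]
H(X,Y) = 1.3337 nats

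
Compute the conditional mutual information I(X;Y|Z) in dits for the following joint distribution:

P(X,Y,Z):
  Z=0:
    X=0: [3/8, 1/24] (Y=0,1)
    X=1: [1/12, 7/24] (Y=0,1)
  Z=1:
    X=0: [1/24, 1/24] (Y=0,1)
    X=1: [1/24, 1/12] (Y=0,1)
0.0902 dits

Conditional mutual information: I(X;Y|Z) = H(X|Z) + H(Y|Z) - H(X,Y|Z)

H(Z) = 0.2222
H(X,Z) = 0.5210 → H(X|Z) = 0.2987
H(Y,Z) = 0.5172 → H(Y|Z) = 0.2949
H(X,Y,Z) = 0.7257 → H(X,Y|Z) = 0.5035

I(X;Y|Z) = 0.2987 + 0.2949 - 0.5035 = 0.0902 dits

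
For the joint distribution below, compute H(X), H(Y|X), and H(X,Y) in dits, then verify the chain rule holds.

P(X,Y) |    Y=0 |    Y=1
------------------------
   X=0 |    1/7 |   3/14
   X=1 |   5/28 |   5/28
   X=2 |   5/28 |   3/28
H(X,Y) = 0.7688, H(X) = 0.4748, H(Y|X) = 0.2940 (all in dits)

Chain rule: H(X,Y) = H(X) + H(Y|X)

Left side — joint entropy directly:
H(X,Y) = -Σ p(x,y) log p(x,y) = 0.7688 dits

Right side — compute H(Y|X) from the conditional distributions:
P(X) = (5/14, 5/14, 2/7), so H(X) = 0.4748 dits
H(Y|X) = Σ_x P(X=x) · H(Y|X=x):
  P(Y|X=0) = (2/5, 3/5), H(Y|X=0) = 0.2923, weight P(X=0) = 5/14
  P(Y|X=1) = (1/2, 1/2), H(Y|X=1) = 0.3010, weight P(X=1) = 5/14
  P(Y|X=2) = (5/8, 3/8), H(Y|X=2) = 0.2873, weight P(X=2) = 2/7
H(Y|X) = 0.2940 dits

H(X) + H(Y|X) = 0.4748 + 0.2940 = 0.7688 dits

Both sides equal 0.7688 dits. ✓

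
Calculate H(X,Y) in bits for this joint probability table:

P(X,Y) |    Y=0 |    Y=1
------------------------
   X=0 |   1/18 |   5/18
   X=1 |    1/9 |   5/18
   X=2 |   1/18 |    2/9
2.3244 bits

Joint entropy is H(X,Y) = -Σ_{x,y} p(x,y) log p(x,y).

Summing over all non-zero entries:
H(X,Y) = -[1/18·log_2(1/18) + 5/18·log_2(5/18) + 1/9·log_2(1/9) + 5/18·log_2(5/18) + 1/18·log_2(1/18) + 2/9·log_2(2/9)]
H(X,Y) = 2.3244 bits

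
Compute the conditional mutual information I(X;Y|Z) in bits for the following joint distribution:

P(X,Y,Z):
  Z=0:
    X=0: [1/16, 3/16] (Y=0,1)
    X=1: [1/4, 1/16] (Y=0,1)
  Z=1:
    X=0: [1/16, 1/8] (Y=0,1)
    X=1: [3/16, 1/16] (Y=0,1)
0.1851 bits

Conditional mutual information: I(X;Y|Z) = H(X|Z) + H(Y|Z) - H(X,Y|Z)

H(Z) = 0.9887
H(X,Z) = 1.9772 → H(X|Z) = 0.9885
H(Y,Z) = 1.9772 → H(Y|Z) = 0.9885
H(X,Y,Z) = 2.7806 → H(X,Y|Z) = 1.7919

I(X;Y|Z) = 0.9885 + 0.9885 - 1.7919 = 0.1851 bits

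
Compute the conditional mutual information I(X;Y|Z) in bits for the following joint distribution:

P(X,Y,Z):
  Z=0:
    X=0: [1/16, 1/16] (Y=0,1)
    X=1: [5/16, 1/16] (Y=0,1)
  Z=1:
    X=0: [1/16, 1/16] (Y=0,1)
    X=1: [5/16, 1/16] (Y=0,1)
0.0738 bits

Conditional mutual information: I(X;Y|Z) = H(X|Z) + H(Y|Z) - H(X,Y|Z)

H(Z) = 1.0000
H(X,Z) = 1.8113 → H(X|Z) = 0.8113
H(Y,Z) = 1.8113 → H(Y|Z) = 0.8113
H(X,Y,Z) = 2.5488 → H(X,Y|Z) = 1.5488

I(X;Y|Z) = 0.8113 + 0.8113 - 1.5488 = 0.0738 bits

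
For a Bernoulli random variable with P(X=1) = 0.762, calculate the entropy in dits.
0.2383 dits

The binary entropy function is:
H(p) = -p log(p) - (1-p) log(1-p)

H(0.762) = -0.762 × log_10(0.762) - 0.238 × log_10(0.238)
H(0.762) = 0.2383 dits

Note: Binary entropy is maximized at p=0.5 (H=1 bit) and minimized at p=0 or p=1 (H=0).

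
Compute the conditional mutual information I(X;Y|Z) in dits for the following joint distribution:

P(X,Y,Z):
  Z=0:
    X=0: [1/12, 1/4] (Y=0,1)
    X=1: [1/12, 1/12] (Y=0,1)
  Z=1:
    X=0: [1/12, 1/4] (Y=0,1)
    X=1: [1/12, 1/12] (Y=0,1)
0.0133 dits

Conditional mutual information: I(X;Y|Z) = H(X|Z) + H(Y|Z) - H(X,Y|Z)

H(Z) = 0.3010
H(X,Z) = 0.5775 → H(X|Z) = 0.2764
H(Y,Z) = 0.5775 → H(Y|Z) = 0.2764
H(X,Y,Z) = 0.8406 → H(X,Y|Z) = 0.5396

I(X;Y|Z) = 0.2764 + 0.2764 - 0.5396 = 0.0133 dits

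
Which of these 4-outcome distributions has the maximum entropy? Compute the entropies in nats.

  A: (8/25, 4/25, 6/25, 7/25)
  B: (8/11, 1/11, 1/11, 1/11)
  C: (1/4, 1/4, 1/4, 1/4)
C

For a discrete distribution over n outcomes, entropy is maximized by the uniform distribution.

Computing entropies:
H(A) = 1.3568 nats
H(B) = 0.8856 nats
H(C) = 1.3863 nats

The uniform distribution (where all probabilities equal 1/4) achieves the maximum entropy of log_e(4) = 1.3863 nats.

Distribution C has the highest entropy.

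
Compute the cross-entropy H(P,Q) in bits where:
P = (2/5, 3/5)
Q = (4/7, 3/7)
1.0564 bits

Cross-entropy: H(P,Q) = -Σ p(x) log q(x)

Alternatively: H(P,Q) = H(P) + D_KL(P||Q)
H(P) = 0.9710 bits
D_KL(P||Q) = 0.0854 bits

H(P,Q) = 0.9710 + 0.0854 = 1.0564 bits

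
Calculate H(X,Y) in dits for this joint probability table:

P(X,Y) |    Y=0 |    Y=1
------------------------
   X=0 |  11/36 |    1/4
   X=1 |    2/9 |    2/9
0.5982 dits

Joint entropy is H(X,Y) = -Σ_{x,y} p(x,y) log p(x,y).

Summing over all non-zero entries:
H(X,Y) = -[11/36·log_10(11/36) + 1/4·log_10(1/4) + 2/9·log_10(2/9) + 2/9·log_10(2/9)]
H(X,Y) = 0.5982 dits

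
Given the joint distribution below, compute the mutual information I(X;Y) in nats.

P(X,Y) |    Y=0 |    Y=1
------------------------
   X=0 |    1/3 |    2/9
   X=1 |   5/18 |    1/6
0.0003 nats

Mutual information: I(X;Y) = H(X) + H(Y) - H(X,Y)

Marginals:
P(X) = (5/9, 4/9), H(X) = 0.6870 nats
P(Y) = (11/18, 7/18), H(Y) = 0.6682 nats

Joint entropy: H(X,Y) = 1.3549 nats

I(X;Y) = 0.6870 + 0.6682 - 1.3549 = 0.0003 nats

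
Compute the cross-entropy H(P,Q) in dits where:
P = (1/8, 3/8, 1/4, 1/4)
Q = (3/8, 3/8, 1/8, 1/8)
0.6645 dits

Cross-entropy: H(P,Q) = -Σ p(x) log q(x)

Alternatively: H(P,Q) = H(P) + D_KL(P||Q)
H(P) = 0.5737 dits
D_KL(P||Q) = 0.0909 dits

H(P,Q) = 0.5737 + 0.0909 = 0.6645 dits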